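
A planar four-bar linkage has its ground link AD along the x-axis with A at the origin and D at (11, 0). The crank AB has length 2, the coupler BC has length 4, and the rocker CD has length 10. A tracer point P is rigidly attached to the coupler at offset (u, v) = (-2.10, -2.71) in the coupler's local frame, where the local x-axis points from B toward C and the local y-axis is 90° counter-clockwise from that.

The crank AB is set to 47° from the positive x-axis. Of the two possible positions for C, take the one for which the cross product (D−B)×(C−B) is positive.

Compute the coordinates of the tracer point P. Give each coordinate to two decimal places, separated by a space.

A=(0,0), D=(11.00,0)
B = A + 2.00·(cos47°, sin47°) = (1.3640, 1.4627)
|BD| = 9.7464
circle(B,4.00) ∩ circle(D,10.00): a=0.5639, h=3.9601
  candidates: C₊=(2.5158,5.2933) cross=38.596; C₋=(1.3272,-2.5371) cross=-38.596
  mode + wants cross > 0 → take C=(2.5158,5.2933) (cross=38.596)
ex = (C−B)/|BC| = (0.2880,0.9576); ey = (-0.9576,0.2880)
P = B + -2.10·ex + -2.71·ey = (3.3545,-1.3287)

3.35 -1.33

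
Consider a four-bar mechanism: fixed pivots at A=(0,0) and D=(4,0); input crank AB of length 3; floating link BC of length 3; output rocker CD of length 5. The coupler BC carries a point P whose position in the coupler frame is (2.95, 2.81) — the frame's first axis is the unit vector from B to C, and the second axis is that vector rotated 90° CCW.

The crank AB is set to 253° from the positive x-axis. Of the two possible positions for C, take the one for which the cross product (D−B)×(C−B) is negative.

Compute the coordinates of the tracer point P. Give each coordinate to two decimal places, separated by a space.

3.10 -2.01

A=(0,0), D=(4.00,0)
B = A + 3.00·(cos253°, sin253°) = (-0.8771, -2.8689)
|BD| = 5.6583
circle(B,3.00) ∩ circle(D,5.00): a=1.4153, h=2.6452
  candidates: C₊=(-0.9983,0.1286) cross=14.967; C₋=(1.6840,-4.4312) cross=-14.967
  mode - wants cross < 0 → take C=(1.6840,-4.4312) (cross=-14.967)
ex = (C−B)/|BC| = (0.8537,-0.5208); ey = (0.5208,0.8537)
P = B + 2.95·ex + 2.81·ey = (3.1047,-2.0063)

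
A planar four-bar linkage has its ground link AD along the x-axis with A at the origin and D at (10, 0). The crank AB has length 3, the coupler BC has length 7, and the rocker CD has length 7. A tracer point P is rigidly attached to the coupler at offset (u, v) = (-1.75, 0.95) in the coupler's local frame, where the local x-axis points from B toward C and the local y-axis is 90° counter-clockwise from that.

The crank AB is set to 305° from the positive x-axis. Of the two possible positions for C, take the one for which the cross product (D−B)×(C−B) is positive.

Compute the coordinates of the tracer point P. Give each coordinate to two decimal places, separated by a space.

A=(0,0), D=(10.00,0)
B = A + 3.00·(cos305°, sin305°) = (1.7207, -2.4575)
|BD| = 8.6363
circle(B,7.00) ∩ circle(D,7.00): a=4.3181, h=5.5094
  candidates: C₊=(4.2927,4.0529) cross=47.581; C₋=(7.4281,-6.5104) cross=-47.581
  mode + wants cross > 0 → take C=(4.2927,4.0529) (cross=47.581)
ex = (C−B)/|BC| = (0.3674,0.9301); ey = (-0.9301,0.3674)
P = B + -1.75·ex + 0.95·ey = (0.1942,-3.7360)

0.19 -3.74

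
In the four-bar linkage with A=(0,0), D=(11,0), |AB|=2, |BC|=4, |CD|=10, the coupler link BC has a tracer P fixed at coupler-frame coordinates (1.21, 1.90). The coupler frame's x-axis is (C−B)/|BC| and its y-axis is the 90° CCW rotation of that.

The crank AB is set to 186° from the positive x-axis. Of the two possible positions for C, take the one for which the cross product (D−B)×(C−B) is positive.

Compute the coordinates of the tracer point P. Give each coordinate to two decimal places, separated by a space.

-2.14 2.04

A=(0,0), D=(11.00,0)
B = A + 2.00·(cos186°, sin186°) = (-1.9890, -0.2091)
|BD| = 12.9907
circle(B,4.00) ∩ circle(D,10.00): a=3.2623, h=2.3146
  candidates: C₊=(1.2356,2.1578) cross=30.069; C₋=(1.3101,-2.4709) cross=-30.069
  mode + wants cross > 0 → take C=(1.2356,2.1578) (cross=30.069)
ex = (C−B)/|BC| = (0.8062,0.5917); ey = (-0.5917,0.8062)
P = B + 1.21·ex + 1.90·ey = (-2.1378,2.0386)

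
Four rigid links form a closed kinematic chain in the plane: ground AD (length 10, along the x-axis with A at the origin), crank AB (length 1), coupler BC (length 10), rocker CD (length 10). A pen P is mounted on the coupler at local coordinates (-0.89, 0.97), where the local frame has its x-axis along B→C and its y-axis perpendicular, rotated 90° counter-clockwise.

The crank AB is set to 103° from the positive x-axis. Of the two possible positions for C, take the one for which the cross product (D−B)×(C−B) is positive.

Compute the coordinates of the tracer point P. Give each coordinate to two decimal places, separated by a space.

-1.53 0.83

A=(0,0), D=(10.00,0)
B = A + 1.00·(cos103°, sin103°) = (-0.2250, 0.9744)
|BD| = 10.2713
circle(B,10.00) ∩ circle(D,10.00): a=5.1356, h=8.5805
  candidates: C₊=(5.7015,9.0290) cross=88.133; C₋=(4.0735,-8.0546) cross=-88.133
  mode + wants cross > 0 → take C=(5.7015,9.0290) (cross=88.133)
ex = (C−B)/|BC| = (0.5926,0.8055); ey = (-0.8055,0.5926)
P = B + -0.89·ex + 0.97·ey = (-1.5337,0.8324)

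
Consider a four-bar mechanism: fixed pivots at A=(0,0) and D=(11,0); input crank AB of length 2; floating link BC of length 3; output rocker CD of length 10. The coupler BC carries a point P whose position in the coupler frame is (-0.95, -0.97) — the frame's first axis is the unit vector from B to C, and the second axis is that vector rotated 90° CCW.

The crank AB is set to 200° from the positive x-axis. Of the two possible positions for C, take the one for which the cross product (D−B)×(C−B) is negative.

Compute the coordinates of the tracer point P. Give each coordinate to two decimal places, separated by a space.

-2.99 -1.47

A=(0,0), D=(11.00,0)
B = A + 2.00·(cos200°, sin200°) = (-1.8794, -0.6840)
|BD| = 12.8975
circle(B,3.00) ∩ circle(D,10.00): a=2.9210, h=0.6841
  candidates: C₊=(1.0012,0.1540) cross=8.823; C₋=(1.0737,-1.2122) cross=-8.823
  mode - wants cross < 0 → take C=(1.0737,-1.2122) (cross=-8.823)
ex = (C−B)/|BC| = (0.9844,-0.1761); ey = (0.1761,0.9844)
P = B + -0.95·ex + -0.97·ey = (-2.9853,-1.4716)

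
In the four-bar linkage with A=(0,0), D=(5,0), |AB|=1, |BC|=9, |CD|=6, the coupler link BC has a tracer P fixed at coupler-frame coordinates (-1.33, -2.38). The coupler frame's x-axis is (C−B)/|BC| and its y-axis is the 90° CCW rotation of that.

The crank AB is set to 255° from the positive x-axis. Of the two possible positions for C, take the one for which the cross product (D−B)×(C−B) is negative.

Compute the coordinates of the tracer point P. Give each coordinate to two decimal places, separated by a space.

-2.59 -2.37

A=(0,0), D=(5.00,0)
B = A + 1.00·(cos255°, sin255°) = (-0.2588, -0.9659)
|BD| = 5.3468
circle(B,9.00) ∩ circle(D,6.00): a=6.8815, h=5.8004
  candidates: C₊=(5.4616,5.9822) cross=31.014; C₋=(7.5574,-5.4277) cross=-31.014
  mode - wants cross < 0 → take C=(7.5574,-5.4277) (cross=-31.014)
ex = (C−B)/|BC| = (0.8685,-0.4958); ey = (0.4958,0.8685)
P = B + -1.33·ex + -2.38·ey = (-2.5938,-2.3735)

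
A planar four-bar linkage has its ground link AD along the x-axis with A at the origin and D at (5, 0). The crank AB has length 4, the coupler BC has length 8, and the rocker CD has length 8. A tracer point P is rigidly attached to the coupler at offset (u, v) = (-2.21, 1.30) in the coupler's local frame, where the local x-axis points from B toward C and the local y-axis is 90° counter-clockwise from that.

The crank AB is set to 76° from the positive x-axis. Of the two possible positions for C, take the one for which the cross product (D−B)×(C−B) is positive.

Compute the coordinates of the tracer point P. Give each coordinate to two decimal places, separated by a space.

A=(0,0), D=(5.00,0)
B = A + 4.00·(cos76°, sin76°) = (0.9677, 3.8812)
|BD| = 5.5967
circle(B,8.00) ∩ circle(D,8.00): a=2.7984, h=7.4946
  candidates: C₊=(8.1812,7.3403) cross=41.945; C₋=(-2.2135,-3.4591) cross=-41.945
  mode + wants cross > 0 → take C=(8.1812,7.3403) (cross=41.945)
ex = (C−B)/|BC| = (0.9017,0.4324); ey = (-0.4324,0.9017)
P = B + -2.21·ex + 1.30·ey = (-1.5871,4.0978)

-1.59 4.10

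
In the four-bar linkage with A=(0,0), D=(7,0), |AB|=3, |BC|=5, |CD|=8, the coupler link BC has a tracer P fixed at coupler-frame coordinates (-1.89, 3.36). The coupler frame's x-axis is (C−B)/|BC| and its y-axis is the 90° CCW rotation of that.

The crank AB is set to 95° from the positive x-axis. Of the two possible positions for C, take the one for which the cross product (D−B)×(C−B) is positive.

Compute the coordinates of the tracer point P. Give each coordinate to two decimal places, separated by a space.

A=(0,0), D=(7.00,0)
B = A + 3.00·(cos95°, sin95°) = (-0.2615, 2.9886)
|BD| = 7.8524
circle(B,5.00) ∩ circle(D,8.00): a=1.4429, h=4.7873
  candidates: C₊=(2.8949,6.8664) cross=37.592; C₋=(-0.7492,-1.9876) cross=-37.592
  mode + wants cross > 0 → take C=(2.8949,6.8664) (cross=37.592)
ex = (C−B)/|BC| = (0.6313,0.7756); ey = (-0.7756,0.6313)
P = B + -1.89·ex + 3.36·ey = (-4.0605,3.6438)

-4.06 3.64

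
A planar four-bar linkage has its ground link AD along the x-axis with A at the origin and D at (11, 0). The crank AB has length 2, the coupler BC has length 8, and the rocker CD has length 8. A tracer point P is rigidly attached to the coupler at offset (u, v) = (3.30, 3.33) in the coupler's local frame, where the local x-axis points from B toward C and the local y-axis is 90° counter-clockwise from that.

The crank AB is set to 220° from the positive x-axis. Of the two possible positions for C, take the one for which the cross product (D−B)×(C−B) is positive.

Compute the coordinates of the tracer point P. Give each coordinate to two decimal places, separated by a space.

A=(0,0), D=(11.00,0)
B = A + 2.00·(cos220°, sin220°) = (-1.5321, -1.2856)
|BD| = 12.5979
circle(B,8.00) ∩ circle(D,8.00): a=6.2989, h=4.9319
  candidates: C₊=(4.2307,4.2634) cross=62.131; C₋=(5.2372,-5.5489) cross=-62.131
  mode + wants cross > 0 → take C=(4.2307,4.2634) (cross=62.131)
ex = (C−B)/|BC| = (0.7203,0.6936); ey = (-0.6936,0.7203)
P = B + 3.30·ex + 3.33·ey = (-1.4647,3.4021)

-1.46 3.40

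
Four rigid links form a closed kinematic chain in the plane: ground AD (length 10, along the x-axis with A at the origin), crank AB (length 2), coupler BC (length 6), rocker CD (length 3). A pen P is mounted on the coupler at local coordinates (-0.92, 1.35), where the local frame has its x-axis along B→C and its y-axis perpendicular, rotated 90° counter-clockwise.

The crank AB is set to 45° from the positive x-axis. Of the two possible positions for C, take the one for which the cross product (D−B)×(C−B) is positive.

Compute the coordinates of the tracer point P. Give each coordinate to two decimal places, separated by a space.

0.47 2.75

A=(0,0), D=(10.00,0)
B = A + 2.00·(cos45°, sin45°) = (1.4142, 1.4142)
|BD| = 8.7015
circle(B,6.00) ∩ circle(D,3.00): a=5.9022, h=1.0789
  candidates: C₊=(7.4133,1.5195) cross=9.388; C₋=(7.0626,-0.6096) cross=-9.388
  mode + wants cross > 0 → take C=(7.4133,1.5195) (cross=9.388)
ex = (C−B)/|BC| = (0.9998,0.0176); ey = (-0.0176,0.9998)
P = B + -0.92·ex + 1.35·ey = (0.4707,2.7479)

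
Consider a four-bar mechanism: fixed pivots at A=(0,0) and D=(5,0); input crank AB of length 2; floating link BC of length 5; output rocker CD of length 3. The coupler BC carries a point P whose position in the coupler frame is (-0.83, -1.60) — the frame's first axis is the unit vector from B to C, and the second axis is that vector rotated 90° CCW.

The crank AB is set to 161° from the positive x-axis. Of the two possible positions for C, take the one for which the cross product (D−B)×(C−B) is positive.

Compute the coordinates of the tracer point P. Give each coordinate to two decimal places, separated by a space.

A=(0,0), D=(5.00,0)
B = A + 2.00·(cos161°, sin161°) = (-1.8910, 0.6511)
|BD| = 6.9217
circle(B,5.00) ∩ circle(D,3.00): a=4.6166, h=1.9200
  candidates: C₊=(2.8858,2.1284) cross=13.290; C₋=(2.5245,-1.6947) cross=-13.290
  mode + wants cross > 0 → take C=(2.8858,2.1284) (cross=13.290)
ex = (C−B)/|BC| = (0.9554,0.2954); ey = (-0.2954,0.9554)
P = B + -0.83·ex + -1.60·ey = (-2.2113,-1.1227)

-2.21 -1.12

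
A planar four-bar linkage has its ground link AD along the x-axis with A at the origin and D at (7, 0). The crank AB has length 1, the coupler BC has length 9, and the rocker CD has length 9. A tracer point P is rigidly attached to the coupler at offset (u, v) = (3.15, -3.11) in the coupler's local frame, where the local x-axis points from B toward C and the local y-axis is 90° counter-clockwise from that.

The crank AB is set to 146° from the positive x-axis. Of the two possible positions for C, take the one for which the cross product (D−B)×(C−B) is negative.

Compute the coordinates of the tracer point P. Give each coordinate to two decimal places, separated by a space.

-2.55 -3.52

A=(0,0), D=(7.00,0)
B = A + 1.00·(cos146°, sin146°) = (-0.8290, 0.5592)
|BD| = 7.8490
circle(B,9.00) ∩ circle(D,9.00): a=3.9245, h=8.0993
  candidates: C₊=(3.6625,8.3583) cross=63.571; C₋=(2.5085,-7.7991) cross=-63.571
  mode - wants cross < 0 → take C=(2.5085,-7.7991) (cross=-63.571)
ex = (C−B)/|BC| = (0.3708,-0.9287); ey = (0.9287,0.3708)
P = B + 3.15·ex + -3.11·ey = (-2.5492,-3.5195)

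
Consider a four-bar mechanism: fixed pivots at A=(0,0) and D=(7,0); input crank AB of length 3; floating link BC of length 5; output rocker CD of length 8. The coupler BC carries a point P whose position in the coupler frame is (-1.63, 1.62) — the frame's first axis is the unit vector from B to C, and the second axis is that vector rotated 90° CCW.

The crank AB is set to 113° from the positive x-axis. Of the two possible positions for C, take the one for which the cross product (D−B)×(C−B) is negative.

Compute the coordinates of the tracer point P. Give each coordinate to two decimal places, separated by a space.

A=(0,0), D=(7.00,0)
B = A + 3.00·(cos113°, sin113°) = (-1.1722, 2.7615)
|BD| = 8.6262
circle(B,5.00) ∩ circle(D,8.00): a=2.0525, h=4.5593
  candidates: C₊=(2.2319,6.4238) cross=39.329; C₋=(-0.6873,-2.2149) cross=-39.329
  mode - wants cross < 0 → take C=(-0.6873,-2.2149) (cross=-39.329)
ex = (C−B)/|BC| = (0.0970,-0.9953); ey = (0.9953,0.0970)
P = B + -1.63·ex + 1.62·ey = (0.2821,4.5409)

0.28 4.54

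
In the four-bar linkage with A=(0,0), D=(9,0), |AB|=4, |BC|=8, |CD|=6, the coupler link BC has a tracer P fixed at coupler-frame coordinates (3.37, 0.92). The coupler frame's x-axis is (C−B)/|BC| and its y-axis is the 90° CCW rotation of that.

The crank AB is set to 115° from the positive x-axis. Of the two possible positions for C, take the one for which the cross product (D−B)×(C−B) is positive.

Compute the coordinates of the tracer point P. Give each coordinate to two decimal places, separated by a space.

1.42 5.22

A=(0,0), D=(9.00,0)
B = A + 4.00·(cos115°, sin115°) = (-1.6905, 3.6252)
|BD| = 11.2884
circle(B,8.00) ∩ circle(D,6.00): a=6.8844, h=4.0749
  candidates: C₊=(6.1379,5.2734) cross=45.999; C₋=(3.5206,-2.4447) cross=-45.999
  mode + wants cross > 0 → take C=(6.1379,5.2734) (cross=45.999)
ex = (C−B)/|BC| = (0.9785,0.2060); ey = (-0.2060,0.9785)
P = B + 3.37·ex + 0.92·ey = (1.4177,5.2198)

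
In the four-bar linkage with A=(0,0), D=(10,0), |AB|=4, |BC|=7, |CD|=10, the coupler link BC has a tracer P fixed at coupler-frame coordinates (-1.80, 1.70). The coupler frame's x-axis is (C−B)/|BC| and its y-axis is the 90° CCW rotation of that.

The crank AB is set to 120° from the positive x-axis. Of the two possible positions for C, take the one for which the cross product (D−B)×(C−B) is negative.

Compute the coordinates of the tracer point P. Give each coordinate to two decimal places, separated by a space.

-1.05 5.75

A=(0,0), D=(10.00,0)
B = A + 4.00·(cos120°, sin120°) = (-2.0000, 3.4641)
|BD| = 12.4900
circle(B,7.00) ∩ circle(D,10.00): a=4.2034, h=5.5975
  candidates: C₊=(3.5909,7.6762) cross=69.912; C₋=(0.4860,-3.0796) cross=-69.912
  mode - wants cross < 0 → take C=(0.4860,-3.0796) (cross=-69.912)
ex = (C−B)/|BC| = (0.3551,-0.9348); ey = (0.9348,0.3551)
P = B + -1.80·ex + 1.70·ey = (-1.0501,5.7505)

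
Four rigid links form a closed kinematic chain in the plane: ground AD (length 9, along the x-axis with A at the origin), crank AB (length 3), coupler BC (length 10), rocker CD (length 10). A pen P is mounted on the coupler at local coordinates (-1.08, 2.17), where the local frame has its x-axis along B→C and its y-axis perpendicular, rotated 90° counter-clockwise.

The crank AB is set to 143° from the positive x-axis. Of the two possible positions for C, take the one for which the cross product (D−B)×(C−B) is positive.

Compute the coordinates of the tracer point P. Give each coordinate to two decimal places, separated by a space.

-4.70 2.55

A=(0,0), D=(9.00,0)
B = A + 3.00·(cos143°, sin143°) = (-2.3959, 1.8054)
|BD| = 11.5380
circle(B,10.00) ∩ circle(D,10.00): a=5.7690, h=8.1681
  candidates: C₊=(4.5802,8.9702) cross=94.244; C₋=(2.0239,-7.1648) cross=-94.244
  mode + wants cross > 0 → take C=(4.5802,8.9702) (cross=94.244)
ex = (C−B)/|BC| = (0.6976,0.7165); ey = (-0.7165,0.6976)
P = B + -1.08·ex + 2.17·ey = (-4.7041,2.5455)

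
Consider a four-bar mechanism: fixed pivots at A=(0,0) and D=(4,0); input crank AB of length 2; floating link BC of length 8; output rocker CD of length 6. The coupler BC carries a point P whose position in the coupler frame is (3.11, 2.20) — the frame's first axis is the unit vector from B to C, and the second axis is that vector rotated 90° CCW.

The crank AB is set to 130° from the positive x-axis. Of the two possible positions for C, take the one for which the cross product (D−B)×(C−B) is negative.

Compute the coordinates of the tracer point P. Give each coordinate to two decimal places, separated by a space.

A=(0,0), D=(4.00,0)
B = A + 2.00·(cos130°, sin130°) = (-1.2856, 1.5321)
|BD| = 5.5031
circle(B,8.00) ∩ circle(D,6.00): a=5.2956, h=5.9964
  candidates: C₊=(5.4700,5.8171) cross=32.999; C₋=(2.1312,-5.7015) cross=-32.999
  mode - wants cross < 0 → take C=(2.1312,-5.7015) (cross=-32.999)
ex = (C−B)/|BC| = (0.4271,-0.9042); ey = (0.9042,0.4271)
P = B + 3.11·ex + 2.20·ey = (2.0320,-0.3404)

2.03 -0.34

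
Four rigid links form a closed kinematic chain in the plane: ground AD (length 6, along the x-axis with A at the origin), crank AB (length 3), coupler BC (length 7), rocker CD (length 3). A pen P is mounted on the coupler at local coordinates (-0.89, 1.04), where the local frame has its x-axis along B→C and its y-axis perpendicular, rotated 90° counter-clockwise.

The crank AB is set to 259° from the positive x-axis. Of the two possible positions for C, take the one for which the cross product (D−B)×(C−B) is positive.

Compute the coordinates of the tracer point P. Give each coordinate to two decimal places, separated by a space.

-1.94 -2.92

A=(0,0), D=(6.00,0)
B = A + 3.00·(cos259°, sin259°) = (-0.5724, -2.9449)
|BD| = 7.2020
circle(B,7.00) ∩ circle(D,3.00): a=6.3780, h=2.8846
  candidates: C₊=(4.0685,2.2955) cross=20.775; C₋=(6.4275,-2.9694) cross=-20.775
  mode + wants cross > 0 → take C=(4.0685,2.2955) (cross=20.775)
ex = (C−B)/|BC| = (0.6630,0.7486); ey = (-0.7486,0.6630)
P = B + -0.89·ex + 1.04·ey = (-1.9411,-2.9216)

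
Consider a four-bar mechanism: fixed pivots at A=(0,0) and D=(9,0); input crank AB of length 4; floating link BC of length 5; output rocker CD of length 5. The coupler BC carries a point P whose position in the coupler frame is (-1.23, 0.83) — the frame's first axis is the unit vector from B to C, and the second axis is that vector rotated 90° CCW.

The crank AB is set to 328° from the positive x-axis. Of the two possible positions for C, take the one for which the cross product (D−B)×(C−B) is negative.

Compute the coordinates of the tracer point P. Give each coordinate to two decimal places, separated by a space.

2.80 -0.76

A=(0,0), D=(9.00,0)
B = A + 4.00·(cos328°, sin328°) = (3.3922, -2.1197)
|BD| = 5.9950
circle(B,5.00) ∩ circle(D,5.00): a=2.9975, h=4.0019
  candidates: C₊=(4.7812,2.6835) cross=23.991; C₋=(7.6110,-4.8032) cross=-23.991
  mode - wants cross < 0 → take C=(7.6110,-4.8032) (cross=-23.991)
ex = (C−B)/|BC| = (0.8438,-0.5367); ey = (0.5367,0.8438)
P = B + -1.23·ex + 0.83·ey = (2.7998,-0.7592)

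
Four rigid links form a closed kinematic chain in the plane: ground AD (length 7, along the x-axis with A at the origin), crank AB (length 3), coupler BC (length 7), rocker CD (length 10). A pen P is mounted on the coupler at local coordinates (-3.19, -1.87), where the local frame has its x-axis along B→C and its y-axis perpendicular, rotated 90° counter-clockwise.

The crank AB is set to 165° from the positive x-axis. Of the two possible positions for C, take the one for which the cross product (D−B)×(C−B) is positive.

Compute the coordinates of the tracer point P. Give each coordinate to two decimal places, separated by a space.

A=(0,0), D=(7.00,0)
B = A + 3.00·(cos165°, sin165°) = (-2.8978, 0.7765)
|BD| = 9.9282
circle(B,7.00) ∩ circle(D,10.00): a=2.3956, h=6.5773
  candidates: C₊=(0.0049,7.1463) cross=65.301; C₋=(-1.0239,-5.9681) cross=-65.301
  mode + wants cross > 0 → take C=(0.0049,7.1463) (cross=65.301)
ex = (C−B)/|BC| = (0.4147,0.9100); ey = (-0.9100,0.4147)
P = B + -3.19·ex + -1.87·ey = (-2.5189,-2.9018)

-2.52 -2.90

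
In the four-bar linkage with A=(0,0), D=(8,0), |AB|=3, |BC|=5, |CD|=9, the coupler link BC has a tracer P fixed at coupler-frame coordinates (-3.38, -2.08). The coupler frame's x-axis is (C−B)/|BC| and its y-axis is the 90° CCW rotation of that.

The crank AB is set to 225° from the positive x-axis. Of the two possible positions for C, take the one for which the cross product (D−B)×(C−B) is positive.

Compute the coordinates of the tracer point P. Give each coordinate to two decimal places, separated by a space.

A=(0,0), D=(8.00,0)
B = A + 3.00·(cos225°, sin225°) = (-2.1213, -2.1213)
|BD| = 10.3412
circle(B,5.00) ∩ circle(D,9.00): a=2.4630, h=4.3513
  candidates: C₊=(-0.6033,2.6427) cross=44.998; C₋=(1.1819,-5.8748) cross=-44.998
  mode + wants cross > 0 → take C=(-0.6033,2.6427) (cross=44.998)
ex = (C−B)/|BC| = (0.3036,0.9528); ey = (-0.9528,0.3036)
P = B + -3.38·ex + -2.08·ey = (-1.1657,-5.9733)

-1.17 -5.97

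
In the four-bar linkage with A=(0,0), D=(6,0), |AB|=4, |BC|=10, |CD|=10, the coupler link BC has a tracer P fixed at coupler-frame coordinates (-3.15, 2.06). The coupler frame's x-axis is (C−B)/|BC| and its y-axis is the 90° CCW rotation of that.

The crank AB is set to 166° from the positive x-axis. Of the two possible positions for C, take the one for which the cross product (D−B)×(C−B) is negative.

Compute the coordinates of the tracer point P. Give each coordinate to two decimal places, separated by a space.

A=(0,0), D=(6.00,0)
B = A + 4.00·(cos166°, sin166°) = (-3.8812, 0.9677)
|BD| = 9.9285
circle(B,10.00) ∩ circle(D,10.00): a=4.9642, h=8.6808
  candidates: C₊=(1.9055,9.1233) cross=86.187; C₋=(0.2133,-8.1556) cross=-86.187
  mode - wants cross < 0 → take C=(0.2133,-8.1556) (cross=-86.187)
ex = (C−B)/|BC| = (0.4095,-0.9123); ey = (0.9123,0.4095)
P = B + -3.15·ex + 2.06·ey = (-3.2915,4.6850)

-3.29 4.69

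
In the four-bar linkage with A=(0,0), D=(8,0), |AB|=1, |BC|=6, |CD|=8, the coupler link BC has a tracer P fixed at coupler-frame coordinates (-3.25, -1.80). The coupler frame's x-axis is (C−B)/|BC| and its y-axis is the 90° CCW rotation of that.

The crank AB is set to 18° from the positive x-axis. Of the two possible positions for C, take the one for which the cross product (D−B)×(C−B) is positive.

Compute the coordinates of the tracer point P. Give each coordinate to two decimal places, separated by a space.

1.70 -3.33

A=(0,0), D=(8.00,0)
B = A + 1.00·(cos18°, sin18°) = (0.9511, 0.3090)
|BD| = 7.0557
circle(B,6.00) ∩ circle(D,8.00): a=1.5436, h=5.7980
  candidates: C₊=(2.7472,6.0339) cross=40.909; C₋=(2.2393,-5.5511) cross=-40.909
  mode + wants cross > 0 → take C=(2.7472,6.0339) (cross=40.909)
ex = (C−B)/|BC| = (0.2994,0.9541); ey = (-0.9541,0.2994)
P = B + -3.25·ex + -1.80·ey = (1.6956,-3.3308)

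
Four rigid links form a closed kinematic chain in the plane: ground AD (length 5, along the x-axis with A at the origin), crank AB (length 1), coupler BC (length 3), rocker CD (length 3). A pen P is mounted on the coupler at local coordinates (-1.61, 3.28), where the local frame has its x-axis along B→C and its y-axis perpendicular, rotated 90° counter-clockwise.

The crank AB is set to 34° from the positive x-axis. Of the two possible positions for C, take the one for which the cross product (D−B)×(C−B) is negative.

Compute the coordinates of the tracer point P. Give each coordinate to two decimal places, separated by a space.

2.49 3.82

A=(0,0), D=(5.00,0)
B = A + 1.00·(cos34°, sin34°) = (0.8290, 0.5592)
|BD| = 4.2083
circle(B,3.00) ∩ circle(D,3.00): a=2.1041, h=2.1384
  candidates: C₊=(3.1987,2.3990) cross=8.999; C₋=(2.6304,-1.8398) cross=-8.999
  mode - wants cross < 0 → take C=(2.6304,-1.8398) (cross=-8.999)
ex = (C−B)/|BC| = (0.6004,-0.7997); ey = (0.7997,0.6004)
P = B + -1.61·ex + 3.28·ey = (2.4852,3.8161)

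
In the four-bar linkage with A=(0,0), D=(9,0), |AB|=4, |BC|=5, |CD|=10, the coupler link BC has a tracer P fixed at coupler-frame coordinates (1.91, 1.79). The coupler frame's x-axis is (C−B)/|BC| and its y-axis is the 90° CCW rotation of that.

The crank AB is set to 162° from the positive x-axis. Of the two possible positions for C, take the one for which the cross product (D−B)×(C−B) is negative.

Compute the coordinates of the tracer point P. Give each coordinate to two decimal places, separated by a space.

A=(0,0), D=(9.00,0)
B = A + 4.00·(cos162°, sin162°) = (-3.8042, 1.2361)
|BD| = 12.8638
circle(B,5.00) ∩ circle(D,10.00): a=3.5167, h=3.5543
  candidates: C₊=(0.0377,4.4360) cross=45.721; C₋=(-0.6453,-2.6397) cross=-45.721
  mode - wants cross < 0 → take C=(-0.6453,-2.6397) (cross=-45.721)
ex = (C−B)/|BC| = (0.6318,-0.7751); ey = (0.7751,0.6318)
P = B + 1.91·ex + 1.79·ey = (-1.2100,0.8864)

-1.21 0.89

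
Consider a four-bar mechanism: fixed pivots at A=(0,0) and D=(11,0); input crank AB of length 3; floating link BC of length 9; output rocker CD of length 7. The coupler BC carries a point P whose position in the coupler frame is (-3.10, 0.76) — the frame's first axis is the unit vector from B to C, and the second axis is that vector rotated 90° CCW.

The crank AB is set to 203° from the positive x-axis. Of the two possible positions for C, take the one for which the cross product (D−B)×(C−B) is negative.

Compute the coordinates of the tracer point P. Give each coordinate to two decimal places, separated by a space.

A=(0,0), D=(11.00,0)
B = A + 3.00·(cos203°, sin203°) = (-2.7615, -1.1722)
|BD| = 13.8113
circle(B,9.00) ∩ circle(D,7.00): a=8.0641, h=3.9962
  candidates: C₊=(4.9344,3.4940) cross=55.193; C₋=(5.6127,-4.4696) cross=-55.193
  mode - wants cross < 0 → take C=(5.6127,-4.4696) (cross=-55.193)
ex = (C−B)/|BC| = (0.9305,-0.3664); ey = (0.3664,0.9305)
P = B + -3.10·ex + 0.76·ey = (-5.3675,0.6707)

-5.37 0.67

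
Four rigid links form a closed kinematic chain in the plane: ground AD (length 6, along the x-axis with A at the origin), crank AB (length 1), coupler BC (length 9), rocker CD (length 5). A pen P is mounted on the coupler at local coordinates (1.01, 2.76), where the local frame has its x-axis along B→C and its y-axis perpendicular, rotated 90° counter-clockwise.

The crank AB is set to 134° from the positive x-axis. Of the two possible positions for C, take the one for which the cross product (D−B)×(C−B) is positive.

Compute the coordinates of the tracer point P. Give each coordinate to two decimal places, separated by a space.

A=(0,0), D=(6.00,0)
B = A + 1.00·(cos134°, sin134°) = (-0.6947, 0.7193)
|BD| = 6.7332
circle(B,9.00) ∩ circle(D,5.00): a=7.5251, h=4.9369
  candidates: C₊=(7.3148,4.8240) cross=33.241; C₋=(6.2599,-4.9932) cross=-33.241
  mode + wants cross > 0 → take C=(7.3148,4.8240) (cross=33.241)
ex = (C−B)/|BC| = (0.8899,0.4561); ey = (-0.4561,0.8899)
P = B + 1.01·ex + 2.76·ey = (-1.0546,3.6362)

-1.05 3.64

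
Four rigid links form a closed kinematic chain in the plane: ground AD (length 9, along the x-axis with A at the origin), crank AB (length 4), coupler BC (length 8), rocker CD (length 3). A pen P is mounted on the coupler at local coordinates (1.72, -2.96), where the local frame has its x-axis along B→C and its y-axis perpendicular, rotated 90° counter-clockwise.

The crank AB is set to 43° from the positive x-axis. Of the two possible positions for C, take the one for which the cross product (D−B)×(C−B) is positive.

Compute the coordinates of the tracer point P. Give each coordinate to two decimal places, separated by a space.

A=(0,0), D=(9.00,0)
B = A + 4.00·(cos43°, sin43°) = (2.9254, 2.7280)
|BD| = 6.6590
circle(B,8.00) ∩ circle(D,3.00): a=7.4592, h=2.8913
  candidates: C₊=(10.9145,2.3097) cross=19.253; C₋=(8.5455,-2.9654) cross=-19.253
  mode + wants cross > 0 → take C=(10.9145,2.3097) (cross=19.253)
ex = (C−B)/|BC| = (0.9986,-0.0523); ey = (0.0523,0.9986)
P = B + 1.72·ex + -2.96·ey = (4.4883,-0.3179)

4.49 -0.32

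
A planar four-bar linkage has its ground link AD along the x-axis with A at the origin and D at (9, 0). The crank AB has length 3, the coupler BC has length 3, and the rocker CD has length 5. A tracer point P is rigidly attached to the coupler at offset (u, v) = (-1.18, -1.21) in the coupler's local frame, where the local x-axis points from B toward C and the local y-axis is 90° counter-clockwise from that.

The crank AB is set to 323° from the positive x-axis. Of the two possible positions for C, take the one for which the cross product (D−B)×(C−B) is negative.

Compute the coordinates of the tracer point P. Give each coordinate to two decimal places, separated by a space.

A=(0,0), D=(9.00,0)
B = A + 3.00·(cos323°, sin323°) = (2.3959, -1.8054)
|BD| = 6.8464
circle(B,3.00) ∩ circle(D,5.00): a=2.2547, h=1.9789
  candidates: C₊=(4.0490,0.6980) cross=13.549; C₋=(5.0927,-3.1198) cross=-13.549
  mode - wants cross < 0 → take C=(5.0927,-3.1198) (cross=-13.549)
ex = (C−B)/|BC| = (0.8989,-0.4381); ey = (0.4381,0.8989)
P = B + -1.18·ex + -1.21·ey = (0.8051,-2.3762)

0.81 -2.38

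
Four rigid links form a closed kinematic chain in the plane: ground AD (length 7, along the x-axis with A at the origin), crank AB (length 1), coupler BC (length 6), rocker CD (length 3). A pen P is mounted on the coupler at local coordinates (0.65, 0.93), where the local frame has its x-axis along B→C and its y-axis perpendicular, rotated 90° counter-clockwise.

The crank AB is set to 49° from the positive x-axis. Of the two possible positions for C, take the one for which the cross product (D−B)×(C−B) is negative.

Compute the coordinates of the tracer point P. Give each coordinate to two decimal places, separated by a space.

1.72 1.15

A=(0,0), D=(7.00,0)
B = A + 1.00·(cos49°, sin49°) = (0.6561, 0.7547)
|BD| = 6.3887
circle(B,6.00) ∩ circle(D,3.00): a=5.3075, h=2.7984
  candidates: C₊=(6.2569,2.9065) cross=17.878; C₋=(5.5958,-2.6511) cross=-17.878
  mode - wants cross < 0 → take C=(5.5958,-2.6511) (cross=-17.878)
ex = (C−B)/|BC| = (0.8233,-0.5676); ey = (0.5676,0.8233)
P = B + 0.65·ex + 0.93·ey = (1.7191,1.1514)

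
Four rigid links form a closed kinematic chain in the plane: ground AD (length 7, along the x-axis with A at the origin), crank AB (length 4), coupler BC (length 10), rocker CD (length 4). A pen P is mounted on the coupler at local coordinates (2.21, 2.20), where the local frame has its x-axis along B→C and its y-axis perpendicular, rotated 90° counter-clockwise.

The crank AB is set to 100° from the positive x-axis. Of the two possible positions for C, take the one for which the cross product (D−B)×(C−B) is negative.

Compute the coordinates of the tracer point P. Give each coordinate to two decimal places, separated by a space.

A=(0,0), D=(7.00,0)
B = A + 4.00·(cos100°, sin100°) = (-0.6946, 3.9392)
|BD| = 8.6443
circle(B,10.00) ∩ circle(D,4.00): a=9.1808, h=3.9639
  candidates: C₊=(9.2839,3.2839) cross=34.265; C₋=(5.6712,-3.7728) cross=-34.265
  mode - wants cross < 0 → take C=(5.6712,-3.7728) (cross=-34.265)
ex = (C−B)/|BC| = (0.6366,-0.7712); ey = (0.7712,0.6366)
P = B + 2.21·ex + 2.20·ey = (2.4089,3.6353)

2.41 3.64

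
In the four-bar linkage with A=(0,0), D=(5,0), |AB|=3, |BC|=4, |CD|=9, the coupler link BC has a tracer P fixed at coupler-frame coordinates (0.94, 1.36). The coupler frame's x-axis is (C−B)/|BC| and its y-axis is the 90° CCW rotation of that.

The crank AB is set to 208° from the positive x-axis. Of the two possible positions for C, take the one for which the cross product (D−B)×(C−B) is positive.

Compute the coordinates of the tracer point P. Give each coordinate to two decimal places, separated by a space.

A=(0,0), D=(5.00,0)
B = A + 3.00·(cos208°, sin208°) = (-2.6488, -1.4084)
|BD| = 7.7774
circle(B,4.00) ∩ circle(D,9.00): a=-0.2900, h=3.9895
  candidates: C₊=(-3.6565,2.4626) cross=31.028; C₋=(-2.2116,-5.3844) cross=-31.028
  mode + wants cross > 0 → take C=(-3.6565,2.4626) (cross=31.028)
ex = (C−B)/|BC| = (-0.2519,0.9677); ey = (-0.9677,-0.2519)
P = B + 0.94·ex + 1.36·ey = (-4.2018,-0.8414)

-4.20 -0.84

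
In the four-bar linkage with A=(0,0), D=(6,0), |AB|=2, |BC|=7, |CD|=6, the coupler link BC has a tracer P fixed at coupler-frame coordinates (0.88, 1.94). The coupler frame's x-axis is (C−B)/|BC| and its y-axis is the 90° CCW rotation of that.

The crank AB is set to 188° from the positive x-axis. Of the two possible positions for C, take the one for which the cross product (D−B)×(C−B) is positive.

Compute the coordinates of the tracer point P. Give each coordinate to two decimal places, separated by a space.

A=(0,0), D=(6.00,0)
B = A + 2.00·(cos188°, sin188°) = (-1.9805, -0.2783)
|BD| = 7.9854
circle(B,7.00) ∩ circle(D,6.00): a=4.8067, h=5.0888
  candidates: C₊=(2.6458,4.9749) cross=40.636; C₋=(3.0006,-5.1965) cross=-40.636
  mode + wants cross > 0 → take C=(2.6458,4.9749) (cross=40.636)
ex = (C−B)/|BC| = (0.6609,0.7505); ey = (-0.7505,0.6609)
P = B + 0.88·ex + 1.94·ey = (-2.8548,1.6642)

-2.85 1.66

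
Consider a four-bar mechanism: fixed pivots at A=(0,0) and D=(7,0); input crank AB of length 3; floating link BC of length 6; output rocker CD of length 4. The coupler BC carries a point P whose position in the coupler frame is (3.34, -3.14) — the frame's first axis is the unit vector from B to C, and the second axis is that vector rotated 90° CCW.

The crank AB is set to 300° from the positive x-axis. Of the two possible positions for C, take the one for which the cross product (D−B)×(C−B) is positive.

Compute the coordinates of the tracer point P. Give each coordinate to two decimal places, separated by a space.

5.79 -0.98

A=(0,0), D=(7.00,0)
B = A + 3.00·(cos300°, sin300°) = (1.5000, -2.5981)
|BD| = 6.0828
circle(B,6.00) ∩ circle(D,4.00): a=4.6854, h=3.7480
  candidates: C₊=(4.1356,2.7920) cross=22.798; C₋=(7.3373,-3.9858) cross=-22.798
  mode + wants cross > 0 → take C=(4.1356,2.7920) (cross=22.798)
ex = (C−B)/|BC| = (0.4393,0.8984); ey = (-0.8984,0.4393)
P = B + 3.34·ex + -3.14·ey = (5.7880,-0.9769)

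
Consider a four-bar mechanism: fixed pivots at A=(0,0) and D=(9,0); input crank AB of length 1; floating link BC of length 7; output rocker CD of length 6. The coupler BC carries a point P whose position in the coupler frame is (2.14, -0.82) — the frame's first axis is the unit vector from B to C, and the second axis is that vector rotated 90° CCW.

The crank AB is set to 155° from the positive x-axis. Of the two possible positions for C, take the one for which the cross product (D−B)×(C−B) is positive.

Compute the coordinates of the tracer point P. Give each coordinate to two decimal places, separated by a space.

A=(0,0), D=(9.00,0)
B = A + 1.00·(cos155°, sin155°) = (-0.9063, 0.4226)
|BD| = 9.9153
circle(B,7.00) ∩ circle(D,6.00): a=5.6132, h=4.1823
  candidates: C₊=(4.8801,4.3619) cross=41.469; C₋=(4.5235,-3.9952) cross=-41.469
  mode + wants cross > 0 → take C=(4.8801,4.3619) (cross=41.469)
ex = (C−B)/|BC| = (0.8266,0.5628); ey = (-0.5628,0.8266)
P = B + 2.14·ex + -0.82·ey = (1.3241,0.9491)

1.32 0.95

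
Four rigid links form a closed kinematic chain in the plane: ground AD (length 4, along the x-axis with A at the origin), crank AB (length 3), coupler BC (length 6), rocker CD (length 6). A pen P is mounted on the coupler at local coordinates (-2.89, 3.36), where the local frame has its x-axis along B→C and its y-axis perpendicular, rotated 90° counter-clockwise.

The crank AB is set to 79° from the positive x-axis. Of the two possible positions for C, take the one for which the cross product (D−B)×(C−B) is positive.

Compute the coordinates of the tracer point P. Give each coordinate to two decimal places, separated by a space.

A=(0,0), D=(4.00,0)
B = A + 3.00·(cos79°, sin79°) = (0.5724, 2.9449)
|BD| = 4.5189
circle(B,6.00) ∩ circle(D,6.00): a=2.2595, h=5.5583
  candidates: C₊=(5.9085,5.6884) cross=25.118; C₋=(-1.3360,-2.7435) cross=-25.118
  mode + wants cross > 0 → take C=(5.9085,5.6884) (cross=25.118)
ex = (C−B)/|BC| = (0.8893,0.4573); ey = (-0.4573,0.8893)
P = B + -2.89·ex + 3.36·ey = (-3.5341,4.6116)

-3.53 4.61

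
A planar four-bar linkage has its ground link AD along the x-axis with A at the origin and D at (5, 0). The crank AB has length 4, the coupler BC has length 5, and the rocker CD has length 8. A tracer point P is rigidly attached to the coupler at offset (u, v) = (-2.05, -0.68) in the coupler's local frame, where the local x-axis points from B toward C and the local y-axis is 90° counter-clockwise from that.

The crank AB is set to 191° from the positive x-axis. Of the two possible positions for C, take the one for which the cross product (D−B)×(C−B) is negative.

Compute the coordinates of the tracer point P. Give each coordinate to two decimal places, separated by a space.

-5.60 0.61

A=(0,0), D=(5.00,0)
B = A + 4.00·(cos191°, sin191°) = (-3.9265, -0.7632)
|BD| = 8.9591
circle(B,5.00) ∩ circle(D,8.00): a=2.3030, h=4.4381
  candidates: C₊=(-2.0100,3.8549) cross=39.761; C₋=(-1.2538,-4.9890) cross=-39.761
  mode - wants cross < 0 → take C=(-1.2538,-4.9890) (cross=-39.761)
ex = (C−B)/|BC| = (0.5345,-0.8451); ey = (0.8451,0.5345)
P = B + -2.05·ex + -0.68·ey = (-5.5970,0.6058)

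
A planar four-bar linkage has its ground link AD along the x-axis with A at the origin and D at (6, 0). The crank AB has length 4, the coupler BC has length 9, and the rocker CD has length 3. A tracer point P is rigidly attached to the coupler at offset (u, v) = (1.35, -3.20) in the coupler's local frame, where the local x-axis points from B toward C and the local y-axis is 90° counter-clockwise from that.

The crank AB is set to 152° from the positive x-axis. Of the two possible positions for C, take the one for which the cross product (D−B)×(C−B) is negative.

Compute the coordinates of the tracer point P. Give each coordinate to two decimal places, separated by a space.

A=(0,0), D=(6.00,0)
B = A + 4.00·(cos152°, sin152°) = (-3.5318, 1.8779)
|BD| = 9.7150
circle(B,9.00) ∩ circle(D,3.00): a=8.5631, h=2.7700
  candidates: C₊=(5.4053,2.9405) cross=26.911; C₋=(4.3344,-2.4951) cross=-26.911
  mode - wants cross < 0 → take C=(4.3344,-2.4951) (cross=-26.911)
ex = (C−B)/|BC| = (0.8740,-0.4859); ey = (0.4859,0.8740)
P = B + 1.35·ex + -3.20·ey = (-3.9067,-1.5749)

-3.91 -1.57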